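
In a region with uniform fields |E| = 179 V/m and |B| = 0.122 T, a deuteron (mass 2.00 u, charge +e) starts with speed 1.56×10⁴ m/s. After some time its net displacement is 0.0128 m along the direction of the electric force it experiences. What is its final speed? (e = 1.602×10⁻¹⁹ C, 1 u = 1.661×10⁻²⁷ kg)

v_f ≈ 2.15×10⁴ m/s

B does no work; ΔKE = |q|E d.
½mv_f² = ½mv₀² + |q|Ed = ½(3.322×10⁻²⁷)(1.56×10⁴)² + (1.602×10⁻¹⁹)(179)(0.0128) ≈ 4.042×10⁻¹⁹ J + 3.671×10⁻¹⁹ J ≈ 7.713×10⁻¹⁹ J.
v_f = √(2·7.713×10⁻¹⁹/3.322×10⁻²⁷) ≈ 2.15×10⁴ m/s.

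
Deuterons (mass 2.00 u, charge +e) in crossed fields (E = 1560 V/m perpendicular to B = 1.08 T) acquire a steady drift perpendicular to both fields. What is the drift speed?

v_d ≈ 1440 m/s

The steady drift has the magnetic force balancing the electric force, so v_d = E/B.
v_d = 1560/1.08 = 1440 m/s.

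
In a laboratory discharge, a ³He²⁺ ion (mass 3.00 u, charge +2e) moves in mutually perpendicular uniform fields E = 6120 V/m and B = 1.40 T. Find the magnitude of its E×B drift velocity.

The E×B drift speed is v_d = E/B.
v_d = 6120/1.40 = 4370 m/s.

v_d ≈ 4370 m/s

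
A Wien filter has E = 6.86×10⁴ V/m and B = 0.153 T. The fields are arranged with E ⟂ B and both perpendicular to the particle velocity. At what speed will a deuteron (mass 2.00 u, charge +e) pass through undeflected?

For undeflected motion the electric and magnetic forces balance: qE = qvB.
v = E/B = 6.86×10⁴/0.153 = 4.48×10⁵ m/s.

v = 4.48×10⁵ m/s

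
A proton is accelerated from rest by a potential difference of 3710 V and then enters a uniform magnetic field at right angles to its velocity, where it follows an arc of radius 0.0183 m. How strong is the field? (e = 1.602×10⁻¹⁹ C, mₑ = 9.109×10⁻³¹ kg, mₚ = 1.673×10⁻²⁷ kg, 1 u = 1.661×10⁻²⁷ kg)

v = √(2|q|V/m) = √(2·1.602×10⁻¹⁹·3710/1.673×10⁻²⁷) ≈ 8.429×10⁵ m/s.
B = mv/(|q|r) = (1.673×10⁻²⁷)(8.429×10⁵)/((1.602×10⁻¹⁹)(0.0183)) ≈ 0.481 T.

B ≈ 0.481 T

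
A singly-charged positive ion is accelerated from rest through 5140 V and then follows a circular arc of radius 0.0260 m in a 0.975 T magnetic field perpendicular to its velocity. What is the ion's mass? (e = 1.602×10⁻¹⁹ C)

m ≈ 1.00×10⁻²⁶ kg

Combine |q|V = ½mv² and r = mv/(|q|B): eliminate v to get m = qB²r²/(2V).
m = (1.602×10⁻¹⁹)(0.975)²(0.0260)²/(2·5140) ≈ 1.00×10⁻²⁶ kg.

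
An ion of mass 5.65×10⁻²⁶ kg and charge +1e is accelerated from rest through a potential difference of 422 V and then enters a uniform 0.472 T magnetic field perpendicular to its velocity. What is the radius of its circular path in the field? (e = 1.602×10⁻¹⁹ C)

r ≈ 0.0366 m

Acceleration: |q|V = ½mv² ⇒ v = √(2|q|V/m) = √(2·1.602×10⁻¹⁹·422/5.65×10⁻²⁶) ≈ 4.892×10⁴ m/s.
In the field: r = mv/(|q|B) = (5.65×10⁻²⁶)(4.892×10⁴)/((1.602×10⁻¹⁹)(0.472)) ≈ 0.0366 m.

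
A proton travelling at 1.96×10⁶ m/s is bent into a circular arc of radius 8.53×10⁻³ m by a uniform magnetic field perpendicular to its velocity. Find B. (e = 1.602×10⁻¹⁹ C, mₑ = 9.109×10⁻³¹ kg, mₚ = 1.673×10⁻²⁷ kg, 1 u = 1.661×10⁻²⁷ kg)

B ≈ 2.40 T

From |q|vB = mv²/r, B = mv/(|q|r).
B = (1.673×10⁻²⁷)(1.96×10⁶)/((1.602×10⁻¹⁹)(8.53×10⁻³)) ≈ 2.40 T.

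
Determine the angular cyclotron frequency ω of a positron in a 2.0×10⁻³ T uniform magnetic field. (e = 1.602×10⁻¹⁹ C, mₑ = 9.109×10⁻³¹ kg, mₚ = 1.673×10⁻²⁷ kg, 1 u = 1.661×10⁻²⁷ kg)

ω = |q|B/m.
ω = (1.602×10⁻¹⁹)(2.0×10⁻³)/9.109×10⁻³¹ ≈ 3.5×10⁸ rad/s.

ω ≈ 3.5×10⁸ rad/s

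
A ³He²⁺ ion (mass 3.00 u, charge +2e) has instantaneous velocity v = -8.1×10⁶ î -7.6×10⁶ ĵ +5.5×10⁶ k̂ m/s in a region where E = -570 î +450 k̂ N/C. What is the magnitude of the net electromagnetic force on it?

Only an electric field acts, so F = qE = (3.204×10⁻¹⁹ C)·(-570, 0, 450) = (-1.83×10⁻¹⁶, 0, 1.44×10⁻¹⁶) N.
|F| = 2.33×10⁻¹⁶ N.

|F| ≈ 2.33×10⁻¹⁶ N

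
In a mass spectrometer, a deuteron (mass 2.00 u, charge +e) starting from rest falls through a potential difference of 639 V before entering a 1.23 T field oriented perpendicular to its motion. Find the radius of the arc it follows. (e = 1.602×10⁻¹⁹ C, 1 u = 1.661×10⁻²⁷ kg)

Acceleration: |q|V = ½mv² ⇒ v = √(2|q|V/m) = √(2·1.602×10⁻¹⁹·639/3.322×10⁻²⁷) ≈ 2.483×10⁵ m/s.
In the field: r = mv/(|q|B) = (3.322×10⁻²⁷)(2.483×10⁵)/((1.602×10⁻¹⁹)(1.23)) ≈ 4.19×10⁻³ m.

r ≈ 4.19×10⁻³ m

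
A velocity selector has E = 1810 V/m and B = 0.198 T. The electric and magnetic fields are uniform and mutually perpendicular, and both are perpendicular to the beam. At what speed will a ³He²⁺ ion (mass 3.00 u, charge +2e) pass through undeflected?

v = 9140 m/s

Zero net Lorentz force requires |qE| = |q v×B|, i.e. E = vB.
v = E/B = 1810/0.198 = 9140 m/s.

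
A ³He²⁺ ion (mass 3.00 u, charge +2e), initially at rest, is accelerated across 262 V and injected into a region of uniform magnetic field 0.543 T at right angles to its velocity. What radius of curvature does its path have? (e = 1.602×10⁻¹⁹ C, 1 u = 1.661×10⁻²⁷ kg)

r ≈ 5.26×10⁻³ m

Acceleration: |q|V = ½mv² ⇒ v = √(2|q|V/m) = √(2·3.204×10⁻¹⁹·262/4.983×10⁻²⁷) ≈ 1.836×10⁵ m/s.
In the field: r = mv/(|q|B) = (4.983×10⁻²⁷)(1.836×10⁵)/((3.204×10⁻¹⁹)(0.543)) ≈ 5.26×10⁻³ m.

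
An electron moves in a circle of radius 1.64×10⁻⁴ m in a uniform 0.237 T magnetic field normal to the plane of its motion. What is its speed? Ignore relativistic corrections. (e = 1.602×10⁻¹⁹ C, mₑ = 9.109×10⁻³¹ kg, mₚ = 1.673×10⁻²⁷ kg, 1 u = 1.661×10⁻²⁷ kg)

From |q|vB = mv²/r, v = |q|Br/m.
v = (1.602×10⁻¹⁹)(0.237)(1.64×10⁻⁴)/9.109×10⁻³¹ ≈ 6.84×10⁶ m/s.

v ≈ 6.84×10⁶ m/s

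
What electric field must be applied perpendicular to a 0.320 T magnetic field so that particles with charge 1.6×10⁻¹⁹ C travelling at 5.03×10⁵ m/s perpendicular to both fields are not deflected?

E = 1.61×10⁵ V/m

For straight-line motion qE = qvB, so E = vB.
E = 5.03×10⁵ × 0.320 = 1.61×10⁵ V/m.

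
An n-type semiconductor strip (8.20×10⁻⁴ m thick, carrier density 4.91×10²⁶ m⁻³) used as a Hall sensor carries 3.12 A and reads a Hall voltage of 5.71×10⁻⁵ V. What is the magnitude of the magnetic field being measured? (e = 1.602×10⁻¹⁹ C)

B ≈ 1.18 T

From V_H = IB/(n e t), B = V_H n e t / I.
B = (5.71×10⁻⁵)(4.91×10²⁶)(1.602×10⁻¹⁹)(8.20×10⁻⁴)/3.12 ≈ 1.18 T.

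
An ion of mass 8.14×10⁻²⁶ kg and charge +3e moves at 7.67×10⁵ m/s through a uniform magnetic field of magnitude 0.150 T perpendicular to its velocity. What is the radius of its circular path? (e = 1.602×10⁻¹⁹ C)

The magnetic force provides the centripetal force: |q|vB = mv²/r.
r = mv/(|q|B) = (8.14×10⁻²⁶)(7.67×10⁵)/((4.806×10⁻¹⁹)(0.150)) ≈ 0.866 m.

r ≈ 0.866 m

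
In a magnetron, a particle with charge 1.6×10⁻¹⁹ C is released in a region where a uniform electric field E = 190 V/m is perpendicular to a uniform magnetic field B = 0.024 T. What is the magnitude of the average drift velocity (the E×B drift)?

v_d ≈ 7900 m/s

The steady drift has the magnetic force balancing the electric force, so v_d = E/B.
v_d = 190/0.024 = 7900 m/s.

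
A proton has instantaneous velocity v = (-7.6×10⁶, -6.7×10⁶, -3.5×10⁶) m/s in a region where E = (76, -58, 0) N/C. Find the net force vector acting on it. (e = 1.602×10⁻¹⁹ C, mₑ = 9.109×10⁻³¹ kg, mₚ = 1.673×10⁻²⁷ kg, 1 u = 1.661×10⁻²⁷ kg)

Only an electric field acts, so F = qE = (1.602×10⁻¹⁹ C)·(76.0, -58.0, 0) = (1.22×10⁻¹⁷, -9.29×10⁻¹⁸, 0) N.

F ≈ (1.22×10⁻¹⁷, -9.29×10⁻¹⁸, 0) N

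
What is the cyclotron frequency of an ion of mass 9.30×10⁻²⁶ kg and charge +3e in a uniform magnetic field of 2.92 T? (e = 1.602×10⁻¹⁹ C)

f ≈ 2.40×10⁶ Hz

f = |q|B/(2πm).
f = (4.806×10⁻¹⁹)(2.92)/(2π·9.30×10⁻²⁶) ≈ 2.40×10⁶ Hz.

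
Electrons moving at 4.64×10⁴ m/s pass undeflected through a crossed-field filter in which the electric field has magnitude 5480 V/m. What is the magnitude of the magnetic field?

B = 0.118 T

Balance of forces in the selector: qE = qvB ⇒ B = E/v.
B = 5480/4.64×10⁴ = 0.118 T.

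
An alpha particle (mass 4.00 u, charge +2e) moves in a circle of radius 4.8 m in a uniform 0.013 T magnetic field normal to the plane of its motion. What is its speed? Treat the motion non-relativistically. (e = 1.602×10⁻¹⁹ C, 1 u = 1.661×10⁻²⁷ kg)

From |q|vB = mv²/r, v = |q|Br/m.
v = (3.204×10⁻¹⁹)(0.013)(4.8)/6.644×10⁻²⁷ ≈ 3.0×10⁶ m/s.

v ≈ 3.0×10⁶ m/s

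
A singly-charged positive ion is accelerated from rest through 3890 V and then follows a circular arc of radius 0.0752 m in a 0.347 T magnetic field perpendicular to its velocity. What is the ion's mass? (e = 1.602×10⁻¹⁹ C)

m ≈ 1.40×10⁻²⁶ kg

Combine |q|V = ½mv² and r = mv/(|q|B): eliminate v to get m = qB²r²/(2V).
m = (1.602×10⁻¹⁹)(0.347)²(0.0752)²/(2·3890) ≈ 1.40×10⁻²⁶ kg.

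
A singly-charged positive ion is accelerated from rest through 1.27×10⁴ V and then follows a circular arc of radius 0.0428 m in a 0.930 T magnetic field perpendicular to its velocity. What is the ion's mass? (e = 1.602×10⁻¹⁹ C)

Combine |q|V = ½mv² and r = mv/(|q|B): eliminate v to get m = qB²r²/(2V).
m = (1.602×10⁻¹⁹)(0.930)²(0.0428)²/(2·1.27×10⁴) ≈ 9.99×10⁻²⁷ kg.

m ≈ 9.99×10⁻²⁷ kg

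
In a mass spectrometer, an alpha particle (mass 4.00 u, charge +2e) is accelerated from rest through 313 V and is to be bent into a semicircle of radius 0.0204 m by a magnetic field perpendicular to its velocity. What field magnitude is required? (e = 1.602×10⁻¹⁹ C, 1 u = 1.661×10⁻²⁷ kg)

v = √(2|q|V/m) = √(2·3.204×10⁻¹⁹·313/6.644×10⁻²⁷) ≈ 1.737×10⁵ m/s.
B = mv/(|q|r) = (6.644×10⁻²⁷)(1.737×10⁵)/((3.204×10⁻¹⁹)(0.0204)) ≈ 0.177 T.

B ≈ 0.177 T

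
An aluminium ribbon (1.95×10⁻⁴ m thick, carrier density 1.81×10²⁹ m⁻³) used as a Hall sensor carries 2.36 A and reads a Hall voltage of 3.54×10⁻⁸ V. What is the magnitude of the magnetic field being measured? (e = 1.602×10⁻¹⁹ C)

From V_H = IB/(n e t), B = V_H n e t / I.
B = (3.54×10⁻⁸)(1.81×10²⁹)(1.602×10⁻¹⁹)(1.95×10⁻⁴)/2.36 ≈ 0.0848 T.

B ≈ 0.0848 T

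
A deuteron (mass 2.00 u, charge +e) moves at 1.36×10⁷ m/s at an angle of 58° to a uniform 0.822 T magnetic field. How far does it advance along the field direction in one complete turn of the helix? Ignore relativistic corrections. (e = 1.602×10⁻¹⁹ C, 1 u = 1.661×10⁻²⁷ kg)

p ≈ 1.14 m

v∥ = v cosθ = 1.36×10⁷·cos58° ≈ 7.207×10⁶ m/s.
T = 2πm/(|q|B) = 2π(3.322×10⁻²⁷)/((1.602×10⁻¹⁹)(0.822)) ≈ 1.585×10⁻⁷ s.
pitch = v∥ T = (7.207×10⁶)(1.585×10⁻⁷) ≈ 1.14 m.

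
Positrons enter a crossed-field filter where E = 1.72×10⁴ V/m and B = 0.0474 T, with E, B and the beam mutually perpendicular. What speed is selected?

For undeflected motion the electric and magnetic forces balance: qE = qvB.
v = E/B = 1.72×10⁴/0.0474 = 3.63×10⁵ m/s.

v = 3.63×10⁵ m/s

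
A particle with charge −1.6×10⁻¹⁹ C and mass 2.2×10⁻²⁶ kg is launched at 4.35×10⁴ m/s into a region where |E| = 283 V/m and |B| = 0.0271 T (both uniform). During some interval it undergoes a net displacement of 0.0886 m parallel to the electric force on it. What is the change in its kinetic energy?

ΔKE ≈ 4.01×10⁻¹⁸ J

The magnetic force is always ⟂ v and does no work; only the electric force changes KE.
ΔKE = F_E · d = |q|E d = (1.6×10⁻¹⁹)(283)(0.0886) ≈ 4.01×10⁻¹⁸ J.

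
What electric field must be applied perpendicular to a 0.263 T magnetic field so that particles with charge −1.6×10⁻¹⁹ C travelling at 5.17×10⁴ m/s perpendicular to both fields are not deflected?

E = 1.36×10⁴ V/m

For straight-line motion qE = qvB, so E = vB.
E = 5.17×10⁴ × 0.263 = 1.36×10⁴ V/m.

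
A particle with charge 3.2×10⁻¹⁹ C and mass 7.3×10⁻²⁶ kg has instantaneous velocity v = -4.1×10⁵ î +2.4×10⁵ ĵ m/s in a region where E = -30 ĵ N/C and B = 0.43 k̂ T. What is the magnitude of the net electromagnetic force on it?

|F| ≈ 6.54×10⁻¹⁴ N

v×B = (1.03×10⁵, 1.76×10⁵, 0) N/C.
E + v×B = (1.03×10⁵, 1.76×10⁵, 0) N/C.
F = q(E + v×B) = (3.2×10⁻¹⁹ C)·(1.03×10⁵, 1.76×10⁵, 0) = (3.30×10⁻¹⁴, 5.64×10⁻¹⁴, 0) N.
|F| = 6.54×10⁻¹⁴ N.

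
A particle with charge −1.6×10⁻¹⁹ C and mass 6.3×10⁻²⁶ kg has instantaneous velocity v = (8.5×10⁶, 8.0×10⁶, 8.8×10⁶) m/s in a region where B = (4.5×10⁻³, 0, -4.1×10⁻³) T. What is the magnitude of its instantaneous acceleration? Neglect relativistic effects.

v×B = (-3.28×10⁴, 7.44×10⁴, -3.60×10⁴) N/C.
F = q v×B = (−1.6×10⁻¹⁹ C)·(-3.28×10⁴, 7.44×10⁴, -3.60×10⁴) = (5.25×10⁻¹⁵, -1.19×10⁻¹⁴, 5.76×10⁻¹⁵) N.
|a| = |F|/m = 1.423×10⁻¹⁴/6.3×10⁻²⁶ ≈ 2.26×10¹¹ m/s².

|a| ≈ 2.26×10¹¹ m/s²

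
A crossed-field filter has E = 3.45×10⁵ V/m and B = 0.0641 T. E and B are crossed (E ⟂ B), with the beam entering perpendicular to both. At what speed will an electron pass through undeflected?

v = 5.38×10⁶ m/s

Straight-line motion ⇒ electric and magnetic forces cancel, so E = vB.
v = E/B = 3.45×10⁵/0.0641 = 5.38×10⁶ m/s.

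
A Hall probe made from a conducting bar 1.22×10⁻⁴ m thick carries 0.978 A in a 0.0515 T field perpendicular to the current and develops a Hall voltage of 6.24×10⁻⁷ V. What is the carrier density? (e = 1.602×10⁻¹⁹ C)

n ≈ 4.13×10²⁷ m⁻³

From V_H = IB/(n e t), n = IB/(V_H e t).
n = (0.978)(0.0515)/((6.24×10⁻⁷)(1.602×10⁻¹⁹)(1.22×10⁻⁴)) ≈ 4.13×10²⁷ m⁻³.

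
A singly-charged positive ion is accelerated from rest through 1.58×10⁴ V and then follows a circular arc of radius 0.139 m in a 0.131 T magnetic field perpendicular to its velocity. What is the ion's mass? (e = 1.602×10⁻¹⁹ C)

Combine |q|V = ½mv² and r = mv/(|q|B): eliminate v to get m = qB²r²/(2V).
m = (1.602×10⁻¹⁹)(0.131)²(0.139)²/(2·1.58×10⁴) ≈ 1.68×10⁻²⁷ kg.

m ≈ 1.68×10⁻²⁷ kg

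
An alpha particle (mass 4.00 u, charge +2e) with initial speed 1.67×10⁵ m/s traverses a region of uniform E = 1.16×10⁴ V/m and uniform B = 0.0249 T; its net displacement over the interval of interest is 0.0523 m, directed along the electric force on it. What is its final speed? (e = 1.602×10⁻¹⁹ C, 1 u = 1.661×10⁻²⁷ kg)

v_f ≈ 2.94×10⁵ m/s

B does no work; ΔKE = |q|E d.
½mv_f² = ½mv₀² + |q|Ed = ½(6.644×10⁻²⁷)(1.67×10⁵)² + (3.204×10⁻¹⁹)(1.16×10⁴)(0.0523) ≈ 9.265×10⁻¹⁷ J + 1.944×10⁻¹⁶ J ≈ 2.870×10⁻¹⁶ J.
v_f = √(2·2.870×10⁻¹⁶/6.644×10⁻²⁷) ≈ 2.94×10⁵ m/s.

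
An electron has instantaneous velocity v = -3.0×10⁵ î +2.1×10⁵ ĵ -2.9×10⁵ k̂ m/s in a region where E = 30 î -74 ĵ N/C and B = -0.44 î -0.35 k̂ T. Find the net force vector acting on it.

F ≈ (1.18×10⁻¹⁴, -3.61×10⁻¹⁵, -1.48×10⁻¹⁴) N

v×B = (-7.35×10⁴, 2.26×10⁴, 9.24×10⁴) N/C.
E + v×B = (-7.35×10⁴, 2.25×10⁴, 9.24×10⁴) N/C.
F = q(E + v×B) = (−1.602×10⁻¹⁹ C)·(-7.35×10⁴, 2.25×10⁴, 9.24×10⁴) = (1.18×10⁻¹⁴, -3.61×10⁻¹⁵, -1.48×10⁻¹⁴) N.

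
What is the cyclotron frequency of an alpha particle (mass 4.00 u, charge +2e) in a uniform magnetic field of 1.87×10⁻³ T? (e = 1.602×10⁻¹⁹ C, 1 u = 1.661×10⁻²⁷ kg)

f = |q|B/(2πm).
f = (3.204×10⁻¹⁹)(1.87×10⁻³)/(2π·6.644×10⁻²⁷) ≈ 1.44×10⁴ Hz.

f ≈ 1.44×10⁴ Hz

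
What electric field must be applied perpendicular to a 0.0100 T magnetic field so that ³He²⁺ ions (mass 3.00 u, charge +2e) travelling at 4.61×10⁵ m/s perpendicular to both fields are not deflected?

For straight-line motion qE = qvB, so E = vB.
E = 4.61×10⁵ × 0.0100 = 4610 V/m.

E = 4610 V/m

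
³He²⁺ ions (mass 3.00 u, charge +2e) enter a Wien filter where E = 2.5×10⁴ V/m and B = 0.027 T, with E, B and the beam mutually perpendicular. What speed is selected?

v = 9.3×10⁵ m/s

Straight-line motion ⇒ electric and magnetic forces cancel, so E = vB.
v = E/B = 2.5×10⁴/0.027 = 9.3×10⁵ m/s.
The result is independent of the particle's charge and mass.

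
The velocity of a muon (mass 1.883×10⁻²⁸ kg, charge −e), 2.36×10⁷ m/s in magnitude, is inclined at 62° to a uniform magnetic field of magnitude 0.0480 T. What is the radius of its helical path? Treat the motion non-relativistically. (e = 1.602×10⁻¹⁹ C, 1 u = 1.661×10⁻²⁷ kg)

r ≈ 0.510 m

v⊥ = v sinθ = 2.36×10⁷·sin62° ≈ 2.084×10⁷ m/s.
r = m v⊥/(|q|B) = (1.883×10⁻²⁸)(2.084×10⁷)/((1.602×10⁻¹⁹)(0.0480)) ≈ 0.510 m.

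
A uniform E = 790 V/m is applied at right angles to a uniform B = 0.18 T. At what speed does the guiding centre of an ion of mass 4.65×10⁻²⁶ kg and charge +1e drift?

v_d ≈ 4400 m/s

The steady drift has the magnetic force balancing the electric force, so v_d = E/B.
v_d = 790/0.18 = 4400 m/s.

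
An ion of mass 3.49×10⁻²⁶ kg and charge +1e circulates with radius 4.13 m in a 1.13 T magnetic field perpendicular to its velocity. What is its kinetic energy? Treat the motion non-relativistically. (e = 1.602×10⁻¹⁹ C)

KE ≈ 8.01×10⁻¹² J

v = |q|Br/m, then KE = ½mv² = (qBr)²/(2m).
v = (1.602×10⁻¹⁹)(1.13)(4.13)/3.49×10⁻²⁶ ≈ 2.142×10⁷ m/s.
KE = ½(3.49×10⁻²⁶)(2.142×10⁷)² ≈ 8.01×10⁻¹² J.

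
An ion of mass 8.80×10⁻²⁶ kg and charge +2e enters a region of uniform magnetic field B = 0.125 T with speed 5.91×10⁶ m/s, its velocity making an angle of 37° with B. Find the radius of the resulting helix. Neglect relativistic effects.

v⊥ = v sinθ = 5.91×10⁶·sin37° ≈ 3.557×10⁶ m/s.
r = m v⊥/(|q|B) = (8.80×10⁻²⁶)(3.557×10⁶)/((3.204×10⁻¹⁹)(0.125)) ≈ 7.82 m.

r ≈ 7.82 m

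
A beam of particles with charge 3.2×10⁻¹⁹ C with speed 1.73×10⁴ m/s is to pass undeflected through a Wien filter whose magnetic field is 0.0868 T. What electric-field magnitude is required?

E = 1500 V/m

For straight-line motion qE = qvB, so E = vB.
E = 1.73×10⁴ × 0.0868 = 1500 V/m.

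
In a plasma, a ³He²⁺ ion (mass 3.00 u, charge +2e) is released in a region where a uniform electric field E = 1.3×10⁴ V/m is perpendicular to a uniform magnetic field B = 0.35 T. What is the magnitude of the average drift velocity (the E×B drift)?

The steady drift has the magnetic force balancing the electric force, so v_d = E/B.
v_d = 1.3×10⁴/0.35 = 3.7×10⁴ m/s.

v_d ≈ 3.7×10⁴ m/s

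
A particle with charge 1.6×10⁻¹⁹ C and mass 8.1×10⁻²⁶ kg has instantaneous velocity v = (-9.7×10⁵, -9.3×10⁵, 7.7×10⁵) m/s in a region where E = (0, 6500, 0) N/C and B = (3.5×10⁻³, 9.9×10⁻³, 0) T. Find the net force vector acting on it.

F ≈ (-1.22×10⁻¹⁵, 1.47×10⁻¹⁵, -1.02×10⁻¹⁵) N

v×B = (-7620, 2700, -6350) N/C.
E + v×B = (-7620, 9200, -6350) N/C.
F = q(E + v×B) = (1.6×10⁻¹⁹ C)·(-7620, 9200, -6350) = (-1.22×10⁻¹⁵, 1.47×10⁻¹⁵, -1.02×10⁻¹⁵) N.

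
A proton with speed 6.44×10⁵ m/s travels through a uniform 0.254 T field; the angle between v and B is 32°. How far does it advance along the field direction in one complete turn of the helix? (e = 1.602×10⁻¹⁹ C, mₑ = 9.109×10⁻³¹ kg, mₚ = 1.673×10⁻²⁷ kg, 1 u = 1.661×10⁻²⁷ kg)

v∥ = v cosθ = 6.44×10⁵·cos32° ≈ 5.461×10⁵ m/s.
T = 2πm/(|q|B) = 2π(1.673×10⁻²⁷)/((1.602×10⁻¹⁹)(0.254)) ≈ 2.583×10⁻⁷ s.
pitch = v∥ T = (5.461×10⁵)(2.583×10⁻⁷) ≈ 0.141 m.

p ≈ 0.141 m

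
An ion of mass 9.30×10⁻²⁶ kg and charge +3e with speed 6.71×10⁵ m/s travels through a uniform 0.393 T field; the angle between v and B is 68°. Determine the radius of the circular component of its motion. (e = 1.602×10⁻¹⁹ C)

r ≈ 0.306 m

v⊥ = v sinθ = 6.71×10⁵·sin68° ≈ 6.221×10⁵ m/s.
r = m v⊥/(|q|B) = (9.30×10⁻²⁶)(6.221×10⁵)/((4.806×10⁻¹⁹)(0.393)) ≈ 0.306 m.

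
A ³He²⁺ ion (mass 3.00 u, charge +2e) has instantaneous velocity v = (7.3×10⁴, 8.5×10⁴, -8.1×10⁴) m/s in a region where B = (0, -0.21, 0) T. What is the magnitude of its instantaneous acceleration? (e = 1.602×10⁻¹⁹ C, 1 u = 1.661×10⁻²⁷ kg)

|a| ≈ 1.47×10¹² m/s²

v×B = (-1.70×10⁴, 0, -1.53×10⁴) N/C.
F = q v×B = (3.204×10⁻¹⁹ C)·(-1.70×10⁴, 0, -1.53×10⁴) = (-5.45×10⁻¹⁵, 0, -4.91×10⁻¹⁵) N.
|a| = |F|/m = 7.337×10⁻¹⁵/4.983×10⁻²⁷ ≈ 1.47×10¹² m/s².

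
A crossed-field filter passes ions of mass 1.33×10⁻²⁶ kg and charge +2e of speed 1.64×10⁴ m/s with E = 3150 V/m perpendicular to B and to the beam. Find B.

Balance of forces in the selector: qE = qvB ⇒ B = E/v.
B = 3150/1.64×10⁴ = 0.192 T.

B = 0.192 T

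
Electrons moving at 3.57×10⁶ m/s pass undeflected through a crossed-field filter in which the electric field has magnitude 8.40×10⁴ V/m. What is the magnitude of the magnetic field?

B = 0.0235 T

Balance of forces in the selector: qE = qvB ⇒ B = E/v.
B = 8.40×10⁴/3.57×10⁶ = 0.0235 T.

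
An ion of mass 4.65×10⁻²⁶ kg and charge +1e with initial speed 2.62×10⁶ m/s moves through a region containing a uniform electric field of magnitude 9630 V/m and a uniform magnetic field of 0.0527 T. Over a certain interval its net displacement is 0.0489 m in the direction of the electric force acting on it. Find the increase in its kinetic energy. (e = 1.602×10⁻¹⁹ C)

The magnetic force is always ⟂ v and does no work; only the electric force changes KE.
ΔKE = F_E · d = |q|E d = (1.602×10⁻¹⁹)(9630)(0.0489) ≈ 7.54×10⁻¹⁷ J.

ΔKE ≈ 7.54×10⁻¹⁷ J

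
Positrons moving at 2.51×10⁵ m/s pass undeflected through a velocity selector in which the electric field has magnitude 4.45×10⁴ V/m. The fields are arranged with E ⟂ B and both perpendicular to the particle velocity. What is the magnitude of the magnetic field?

Balance of forces in the selector: qE = qvB ⇒ B = E/v.
B = 4.45×10⁴/2.51×10⁵ = 0.177 T.

B = 0.177 T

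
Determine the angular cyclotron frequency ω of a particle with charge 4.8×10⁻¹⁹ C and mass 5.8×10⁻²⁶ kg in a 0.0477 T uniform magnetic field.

ω = |q|B/m.
ω = (4.8×10⁻¹⁹)(0.0477)/5.8×10⁻²⁶ ≈ 3.95×10⁵ rad/s.

ω ≈ 3.95×10⁵ rad/s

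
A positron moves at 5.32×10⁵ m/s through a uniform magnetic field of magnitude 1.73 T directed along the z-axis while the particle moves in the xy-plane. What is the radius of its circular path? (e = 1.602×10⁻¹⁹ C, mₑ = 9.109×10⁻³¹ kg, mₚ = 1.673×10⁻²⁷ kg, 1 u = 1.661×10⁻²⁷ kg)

r ≈ 1.75×10⁻⁶ m

The magnetic force provides the centripetal force: |q|vB = mv²/r.
r = mv/(|q|B) = (9.109×10⁻³¹)(5.32×10⁵)/((1.602×10⁻¹⁹)(1.73)) ≈ 1.75×10⁻⁶ m.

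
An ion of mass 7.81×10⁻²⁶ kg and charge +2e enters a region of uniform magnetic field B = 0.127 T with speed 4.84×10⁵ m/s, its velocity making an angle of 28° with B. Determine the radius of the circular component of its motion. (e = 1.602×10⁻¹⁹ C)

r ≈ 0.436 m

v⊥ = v sinθ = 4.84×10⁵·sin28° ≈ 2.272×10⁵ m/s.
r = m v⊥/(|q|B) = (7.81×10⁻²⁶)(2.272×10⁵)/((3.204×10⁻¹⁹)(0.127)) ≈ 0.436 m.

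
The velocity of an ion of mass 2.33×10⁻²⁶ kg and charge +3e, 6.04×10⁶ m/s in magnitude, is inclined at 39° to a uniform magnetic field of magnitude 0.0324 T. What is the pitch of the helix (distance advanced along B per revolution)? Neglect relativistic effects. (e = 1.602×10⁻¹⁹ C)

p ≈ 44.1 m

v∥ = v cosθ = 6.04×10⁶·cos39° ≈ 4.694×10⁶ m/s.
T = 2πm/(|q|B) = 2π(2.33×10⁻²⁶)/((4.806×10⁻¹⁹)(0.0324)) ≈ 9.402×10⁻⁶ s.
pitch = v∥ T = (4.694×10⁶)(9.402×10⁻⁶) ≈ 44.1 m.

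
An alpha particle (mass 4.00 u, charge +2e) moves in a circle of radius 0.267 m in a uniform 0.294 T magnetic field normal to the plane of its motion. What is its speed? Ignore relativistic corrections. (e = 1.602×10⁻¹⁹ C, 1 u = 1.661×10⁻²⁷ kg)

From |q|vB = mv²/r, v = |q|Br/m.
v = (3.204×10⁻¹⁹)(0.294)(0.267)/6.644×10⁻²⁷ ≈ 3.79×10⁶ m/s.

v ≈ 3.79×10⁶ m/s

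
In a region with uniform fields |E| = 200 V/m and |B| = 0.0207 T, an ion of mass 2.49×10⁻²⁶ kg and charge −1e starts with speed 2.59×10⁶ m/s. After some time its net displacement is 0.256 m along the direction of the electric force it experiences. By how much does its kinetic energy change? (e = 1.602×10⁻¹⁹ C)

ΔKE ≈ 8.20×10⁻¹⁸ J

The magnetic force is always ⟂ v and does no work; only the electric force changes KE.
ΔKE = F_E · d = |q|E d = (1.602×10⁻¹⁹)(200)(0.256) ≈ 8.20×10⁻¹⁸ J.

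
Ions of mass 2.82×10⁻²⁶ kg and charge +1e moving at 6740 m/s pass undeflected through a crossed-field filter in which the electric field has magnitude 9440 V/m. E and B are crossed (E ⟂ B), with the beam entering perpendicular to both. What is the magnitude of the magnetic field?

Balance of forces in the selector: qE = qvB ⇒ B = E/v.
B = 9440/6740 = 1.40 T.

B = 1.40 T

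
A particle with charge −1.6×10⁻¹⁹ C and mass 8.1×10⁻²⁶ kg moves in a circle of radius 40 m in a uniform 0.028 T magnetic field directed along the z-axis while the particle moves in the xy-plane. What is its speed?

From |q|vB = mv²/r, v = |q|Br/m.
v = (1.6×10⁻¹⁹)(0.028)(40)/8.1×10⁻²⁶ ≈ 2.2×10⁶ m/s.

v ≈ 2.2×10⁶ m/s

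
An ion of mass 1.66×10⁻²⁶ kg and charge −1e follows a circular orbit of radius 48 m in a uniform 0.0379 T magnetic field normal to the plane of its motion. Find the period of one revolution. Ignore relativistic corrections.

The cyclotron period depends only on m, q, B: T = 2πm/(|q|B).
T = 2π(1.66×10⁻²⁶)/((1.602×10⁻¹⁹)(0.0379)) ≈ 1.72×10⁻⁵ s.

T ≈ 1.72×10⁻⁵ s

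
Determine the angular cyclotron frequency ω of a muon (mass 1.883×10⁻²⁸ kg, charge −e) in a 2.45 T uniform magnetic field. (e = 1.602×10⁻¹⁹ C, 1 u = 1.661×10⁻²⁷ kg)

ω = |q|B/m.
ω = (1.602×10⁻¹⁹)(2.45)/1.883×10⁻²⁸ ≈ 2.08×10⁹ rad/s.

ω ≈ 2.08×10⁹ rad/s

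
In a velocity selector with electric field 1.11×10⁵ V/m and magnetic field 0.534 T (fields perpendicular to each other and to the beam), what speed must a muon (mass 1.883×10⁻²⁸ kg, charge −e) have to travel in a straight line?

Straight-line motion ⇒ electric and magnetic forces cancel, so E = vB.
v = E/B = 1.11×10⁵/0.534 = 2.08×10⁵ m/s.
The result is independent of the particle's charge and mass.

v = 2.08×10⁵ m/s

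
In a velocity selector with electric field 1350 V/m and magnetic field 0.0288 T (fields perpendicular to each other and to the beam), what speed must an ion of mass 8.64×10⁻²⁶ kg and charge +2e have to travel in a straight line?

For undeflected motion the electric and magnetic forces balance: qE = qvB.
v = E/B = 1350/0.0288 = 4.69×10⁴ m/s.

v = 4.69×10⁴ m/s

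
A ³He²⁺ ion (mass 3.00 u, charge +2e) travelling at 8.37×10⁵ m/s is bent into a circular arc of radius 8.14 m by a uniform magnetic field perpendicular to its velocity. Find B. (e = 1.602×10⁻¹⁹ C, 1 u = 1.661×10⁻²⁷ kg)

B ≈ 1.60×10⁻³ T

From |q|vB = mv²/r, B = mv/(|q|r).
B = (4.983×10⁻²⁷)(8.37×10⁵)/((3.204×10⁻¹⁹)(8.14)) ≈ 1.60×10⁻³ T.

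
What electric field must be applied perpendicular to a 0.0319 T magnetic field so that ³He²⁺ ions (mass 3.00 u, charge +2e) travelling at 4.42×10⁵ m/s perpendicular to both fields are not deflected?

For straight-line motion qE = qvB, so E = vB.
E = 4.42×10⁵ × 0.0319 = 1.41×10⁴ V/m.

E = 1.41×10⁴ V/m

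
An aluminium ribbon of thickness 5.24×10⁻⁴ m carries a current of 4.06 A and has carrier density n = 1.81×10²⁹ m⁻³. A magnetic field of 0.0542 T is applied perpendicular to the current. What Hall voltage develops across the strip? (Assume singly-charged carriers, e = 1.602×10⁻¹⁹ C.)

V_H ≈ 1.45×10⁻⁸ V

V_H = IB/(n e t).
V_H = (4.06)(0.0542)/((1.81×10²⁹)(1.602×10⁻¹⁹)(5.24×10⁻⁴)) ≈ 1.45×10⁻⁸ V.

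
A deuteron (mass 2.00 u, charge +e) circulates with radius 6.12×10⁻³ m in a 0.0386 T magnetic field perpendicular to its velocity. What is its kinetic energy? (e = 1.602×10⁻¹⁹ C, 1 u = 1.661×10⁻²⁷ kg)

KE ≈ 1.35 eV

v = |q|Br/m, then KE = ½mv² = (qBr)²/(2m).
v = (1.602×10⁻¹⁹)(0.0386)(6.12×10⁻³)/3.322×10⁻²⁷ ≈ 1.139×10⁴ m/s.
KE = ½(3.322×10⁻²⁷)(1.139×10⁴)² ≈ 2.16×10⁻¹⁹ J = 1.35 eV.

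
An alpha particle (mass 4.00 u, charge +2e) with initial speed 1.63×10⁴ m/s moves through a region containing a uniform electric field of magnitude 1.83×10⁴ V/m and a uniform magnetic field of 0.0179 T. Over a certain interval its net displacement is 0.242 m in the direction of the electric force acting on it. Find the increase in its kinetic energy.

The magnetic force is always ⟂ v and does no work; only the electric force changes KE.
ΔKE = F_E · d = |q|E d = (3.204×10⁻¹⁹)(1.83×10⁴)(0.242) ≈ 1.42×10⁻¹⁵ J.

ΔKE ≈ 1.42×10⁻¹⁵ J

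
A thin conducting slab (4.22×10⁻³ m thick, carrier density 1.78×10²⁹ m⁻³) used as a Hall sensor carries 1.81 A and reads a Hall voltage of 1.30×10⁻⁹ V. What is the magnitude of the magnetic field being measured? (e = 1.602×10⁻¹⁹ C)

From V_H = IB/(n e t), B = V_H n e t / I.
B = (1.30×10⁻⁹)(1.78×10²⁹)(1.602×10⁻¹⁹)(4.22×10⁻³)/1.81 ≈ 0.0864 T.

B ≈ 0.0864 T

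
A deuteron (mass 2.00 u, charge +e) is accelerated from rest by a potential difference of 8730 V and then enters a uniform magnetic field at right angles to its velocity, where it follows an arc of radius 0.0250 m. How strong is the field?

B ≈ 0.761 T

v = √(2|q|V/m) = √(2·1.602×10⁻¹⁹·8730/3.322×10⁻²⁷) ≈ 9.176×10⁵ m/s.
B = mv/(|q|r) = (3.322×10⁻²⁷)(9.176×10⁵)/((1.602×10⁻¹⁹)(0.0250)) ≈ 0.761 T.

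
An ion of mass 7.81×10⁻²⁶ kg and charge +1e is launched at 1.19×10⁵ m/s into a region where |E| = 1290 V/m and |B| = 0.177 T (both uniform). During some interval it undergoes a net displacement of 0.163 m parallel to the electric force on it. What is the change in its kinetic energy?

ΔKE ≈ 3.37×10⁻¹⁷ J

The magnetic force is always ⟂ v and does no work; only the electric force changes KE.
ΔKE = F_E · d = |q|E d = (1.602×10⁻¹⁹)(1290)(0.163) ≈ 3.37×10⁻¹⁷ J.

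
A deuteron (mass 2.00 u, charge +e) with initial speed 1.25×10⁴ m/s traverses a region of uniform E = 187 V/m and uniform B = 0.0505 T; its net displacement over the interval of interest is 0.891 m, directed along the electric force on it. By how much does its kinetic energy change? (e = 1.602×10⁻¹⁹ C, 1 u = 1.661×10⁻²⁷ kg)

The magnetic force is always ⟂ v and does no work; only the electric force changes KE.
ΔKE = F_E · d = |q|E d = (1.602×10⁻¹⁹)(187)(0.891) ≈ 2.67×10⁻¹⁷ J.

ΔKE ≈ 2.67×10⁻¹⁷ J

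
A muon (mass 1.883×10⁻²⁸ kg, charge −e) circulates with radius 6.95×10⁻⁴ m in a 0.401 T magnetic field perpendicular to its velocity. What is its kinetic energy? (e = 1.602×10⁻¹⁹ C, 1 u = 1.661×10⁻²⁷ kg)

KE ≈ 33.0 eV

v = |q|Br/m, then KE = ½mv² = (qBr)²/(2m).
v = (1.602×10⁻¹⁹)(0.401)(6.95×10⁻⁴)/1.883×10⁻²⁸ ≈ 2.371×10⁵ m/s.
KE = ½(1.883×10⁻²⁸)(2.371×10⁵)² ≈ 5.29×10⁻¹⁸ J = 33.0 eV.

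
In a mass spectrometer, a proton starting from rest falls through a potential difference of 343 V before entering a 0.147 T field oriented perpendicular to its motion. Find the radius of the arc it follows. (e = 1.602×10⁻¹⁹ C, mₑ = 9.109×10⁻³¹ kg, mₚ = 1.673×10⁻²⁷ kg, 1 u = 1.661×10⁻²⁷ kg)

Acceleration: |q|V = ½mv² ⇒ v = √(2|q|V/m) = √(2·1.602×10⁻¹⁹·343/1.673×10⁻²⁷) ≈ 2.563×10⁵ m/s.
In the field: r = mv/(|q|B) = (1.673×10⁻²⁷)(2.563×10⁵)/((1.602×10⁻¹⁹)(0.147)) ≈ 0.0182 m.

r ≈ 0.0182 m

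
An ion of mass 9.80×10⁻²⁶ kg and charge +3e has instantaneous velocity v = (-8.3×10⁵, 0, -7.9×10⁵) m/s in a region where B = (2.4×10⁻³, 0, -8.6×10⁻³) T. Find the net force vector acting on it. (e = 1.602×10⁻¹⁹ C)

F ≈ (0, -4.34×10⁻¹⁵, 0) N

v×B = (0, -9030, 0) N/C.
F = q v×B = (4.806×10⁻¹⁹ C)·(0, -9030, 0) = (0, -4.34×10⁻¹⁵, 0) N.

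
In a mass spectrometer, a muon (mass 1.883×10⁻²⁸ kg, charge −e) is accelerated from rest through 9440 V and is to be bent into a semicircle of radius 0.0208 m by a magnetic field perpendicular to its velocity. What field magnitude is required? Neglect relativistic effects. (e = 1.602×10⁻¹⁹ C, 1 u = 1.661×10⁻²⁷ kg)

v = √(2|q|V/m) = √(2·1.602×10⁻¹⁹·9440/1.883×10⁻²⁸) ≈ 4.008×10⁶ m/s.
B = mv/(|q|r) = (1.883×10⁻²⁸)(4.008×10⁶)/((1.602×10⁻¹⁹)(0.0208)) ≈ 0.226 T.

B ≈ 0.226 T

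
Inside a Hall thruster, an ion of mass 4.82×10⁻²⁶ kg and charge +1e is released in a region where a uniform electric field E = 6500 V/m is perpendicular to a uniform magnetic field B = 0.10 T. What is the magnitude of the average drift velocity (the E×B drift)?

The steady drift has the magnetic force balancing the electric force, so v_d = E/B.
v_d = 6500/0.10 = 6.5×10⁴ m/s.

v_d ≈ 6.5×10⁴ m/s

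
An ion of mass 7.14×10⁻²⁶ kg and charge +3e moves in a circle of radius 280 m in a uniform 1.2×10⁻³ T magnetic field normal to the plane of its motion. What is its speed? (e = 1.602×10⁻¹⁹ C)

From |q|vB = mv²/r, v = |q|Br/m.
v = (4.806×10⁻¹⁹)(1.2×10⁻³)(280)/7.14×10⁻²⁶ ≈ 2.3×10⁶ m/s.

v ≈ 2.3×10⁶ m/s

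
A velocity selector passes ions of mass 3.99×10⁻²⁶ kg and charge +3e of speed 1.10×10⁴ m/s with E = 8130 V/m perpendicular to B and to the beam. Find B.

B = 0.739 T

Balance of forces in the selector: qE = qvB ⇒ B = E/v.
B = 8130/1.10×10⁴ = 0.739 T.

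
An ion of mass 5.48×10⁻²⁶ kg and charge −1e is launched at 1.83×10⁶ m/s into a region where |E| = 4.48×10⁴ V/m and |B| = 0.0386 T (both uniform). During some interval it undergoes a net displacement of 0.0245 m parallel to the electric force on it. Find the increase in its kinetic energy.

The magnetic force is always ⟂ v and does no work; only the electric force changes KE.
ΔKE = F_E · d = |q|E d = (1.602×10⁻¹⁹)(4.48×10⁴)(0.0245) ≈ 1.76×10⁻¹⁶ J.

ΔKE ≈ 1.76×10⁻¹⁶ J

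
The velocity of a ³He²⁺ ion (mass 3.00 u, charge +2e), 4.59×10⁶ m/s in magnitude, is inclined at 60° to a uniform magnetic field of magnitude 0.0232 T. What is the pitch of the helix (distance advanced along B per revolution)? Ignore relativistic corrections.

p ≈ 9.67 m

v∥ = v cosθ = 4.59×10⁶·cos60° ≈ 2.295×10⁶ m/s.
T = 2πm/(|q|B) = 2π(4.983×10⁻²⁷)/((3.204×10⁻¹⁹)(0.0232)) ≈ 4.212×10⁻⁶ s.
pitch = v∥ T = (2.295×10⁶)(4.212×10⁻⁶) ≈ 9.67 m.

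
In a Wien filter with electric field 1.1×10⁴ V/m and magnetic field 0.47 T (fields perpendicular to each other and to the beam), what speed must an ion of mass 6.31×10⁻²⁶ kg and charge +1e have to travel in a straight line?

v = 2.3×10⁴ m/s

Zero net Lorentz force requires |qE| = |q v×B|, i.e. E = vB.
v = E/B = 1.1×10⁴/0.47 = 2.3×10⁴ m/s.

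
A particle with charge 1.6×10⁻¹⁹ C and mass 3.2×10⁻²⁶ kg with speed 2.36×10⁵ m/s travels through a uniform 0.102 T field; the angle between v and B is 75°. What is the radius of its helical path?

v⊥ = v sinθ = 2.36×10⁵·sin75° ≈ 2.280×10⁵ m/s.
r = m v⊥/(|q|B) = (3.2×10⁻²⁶)(2.280×10⁵)/((1.6×10⁻¹⁹)(0.102)) ≈ 0.447 m.

r ≈ 0.447 m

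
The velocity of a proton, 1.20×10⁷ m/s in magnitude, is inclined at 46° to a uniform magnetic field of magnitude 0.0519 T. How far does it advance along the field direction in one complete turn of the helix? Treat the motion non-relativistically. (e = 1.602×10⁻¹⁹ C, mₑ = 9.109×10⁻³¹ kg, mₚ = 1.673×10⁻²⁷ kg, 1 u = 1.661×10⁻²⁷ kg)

p ≈ 10.5 m

v∥ = v cosθ = 1.20×10⁷·cos46° ≈ 8.336×10⁶ m/s.
T = 2πm/(|q|B) = 2π(1.673×10⁻²⁷)/((1.602×10⁻¹⁹)(0.0519)) ≈ 1.264×10⁻⁶ s.
pitch = v∥ T = (8.336×10⁶)(1.264×10⁻⁶) ≈ 10.5 m.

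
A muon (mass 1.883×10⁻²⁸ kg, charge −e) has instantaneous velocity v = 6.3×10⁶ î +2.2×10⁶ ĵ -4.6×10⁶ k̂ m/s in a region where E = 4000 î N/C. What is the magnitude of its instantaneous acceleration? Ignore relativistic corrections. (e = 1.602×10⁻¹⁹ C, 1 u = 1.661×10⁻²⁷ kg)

Only an electric field acts, so F = qE = (−1.602×10⁻¹⁹ C)·(4000, 0, 0) = (-6.41×10⁻¹⁶, 0, 0) N.
|a| = |F|/m = 6.408×10⁻¹⁶/1.883×10⁻²⁸ ≈ 3.40×10¹² m/s².

|a| ≈ 3.40×10¹² m/s²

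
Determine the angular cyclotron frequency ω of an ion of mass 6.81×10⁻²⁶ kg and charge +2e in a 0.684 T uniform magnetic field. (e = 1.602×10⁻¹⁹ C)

ω = |q|B/m.
ω = (3.204×10⁻¹⁹)(0.684)/6.81×10⁻²⁶ ≈ 3.22×10⁶ rad/s.

ω ≈ 3.22×10⁶ rad/s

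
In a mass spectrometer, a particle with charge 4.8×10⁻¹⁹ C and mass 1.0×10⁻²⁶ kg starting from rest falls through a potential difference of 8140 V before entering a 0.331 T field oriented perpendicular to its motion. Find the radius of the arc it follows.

r ≈ 0.0556 m

Acceleration: |q|V = ½mv² ⇒ v = √(2|q|V/m) = √(2·4.8×10⁻¹⁹·8140/1.0×10⁻²⁶) ≈ 8.840×10⁵ m/s.
In the field: r = mv/(|q|B) = (1.0×10⁻²⁶)(8.840×10⁵)/((4.8×10⁻¹⁹)(0.331)) ≈ 0.0556 m.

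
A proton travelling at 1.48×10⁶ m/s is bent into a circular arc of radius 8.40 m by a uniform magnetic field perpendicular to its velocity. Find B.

B ≈ 1.84×10⁻³ T

From |q|vB = mv²/r, B = mv/(|q|r).
B = (1.673×10⁻²⁷)(1.48×10⁶)/((1.602×10⁻¹⁹)(8.40)) ≈ 1.84×10⁻³ T.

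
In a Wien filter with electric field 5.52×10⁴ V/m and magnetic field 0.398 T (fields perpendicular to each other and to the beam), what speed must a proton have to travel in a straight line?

Zero net Lorentz force requires |qE| = |q v×B|, i.e. E = vB.
v = E/B = 5.52×10⁴/0.398 = 1.39×10⁵ m/s.

v = 1.39×10⁵ m/s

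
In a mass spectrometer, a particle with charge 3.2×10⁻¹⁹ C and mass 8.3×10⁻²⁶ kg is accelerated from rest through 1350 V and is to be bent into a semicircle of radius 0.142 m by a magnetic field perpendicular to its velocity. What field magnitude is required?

v = √(2|q|V/m) = √(2·3.2×10⁻¹⁹·1350/8.3×10⁻²⁶) ≈ 1.020×10⁵ m/s.
B = mv/(|q|r) = (8.3×10⁻²⁶)(1.020×10⁵)/((3.2×10⁻¹⁹)(0.142)) ≈ 0.186 T.

B ≈ 0.186 T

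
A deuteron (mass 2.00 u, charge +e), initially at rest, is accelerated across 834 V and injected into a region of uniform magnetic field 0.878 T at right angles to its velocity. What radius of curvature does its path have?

Acceleration: |q|V = ½mv² ⇒ v = √(2|q|V/m) = √(2·1.602×10⁻¹⁹·834/3.322×10⁻²⁷) ≈ 2.836×10⁵ m/s.
In the field: r = mv/(|q|B) = (3.322×10⁻²⁷)(2.836×10⁵)/((1.602×10⁻¹⁹)(0.878)) ≈ 6.70×10⁻³ m.

r ≈ 6.70×10⁻³ m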